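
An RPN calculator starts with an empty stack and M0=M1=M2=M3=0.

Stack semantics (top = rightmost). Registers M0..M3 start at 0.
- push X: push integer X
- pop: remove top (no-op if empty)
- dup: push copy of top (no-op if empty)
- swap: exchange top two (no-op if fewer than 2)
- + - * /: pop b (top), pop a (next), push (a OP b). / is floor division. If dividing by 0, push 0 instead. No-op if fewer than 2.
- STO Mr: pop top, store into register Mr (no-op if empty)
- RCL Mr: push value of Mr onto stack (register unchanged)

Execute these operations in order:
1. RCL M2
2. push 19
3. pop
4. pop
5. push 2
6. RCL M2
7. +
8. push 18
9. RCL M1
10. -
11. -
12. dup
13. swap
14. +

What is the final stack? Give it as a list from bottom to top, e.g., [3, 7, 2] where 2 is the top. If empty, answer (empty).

Answer: [-32]

Derivation:
After op 1 (RCL M2): stack=[0] mem=[0,0,0,0]
After op 2 (push 19): stack=[0,19] mem=[0,0,0,0]
After op 3 (pop): stack=[0] mem=[0,0,0,0]
After op 4 (pop): stack=[empty] mem=[0,0,0,0]
After op 5 (push 2): stack=[2] mem=[0,0,0,0]
After op 6 (RCL M2): stack=[2,0] mem=[0,0,0,0]
After op 7 (+): stack=[2] mem=[0,0,0,0]
After op 8 (push 18): stack=[2,18] mem=[0,0,0,0]
After op 9 (RCL M1): stack=[2,18,0] mem=[0,0,0,0]
After op 10 (-): stack=[2,18] mem=[0,0,0,0]
After op 11 (-): stack=[-16] mem=[0,0,0,0]
After op 12 (dup): stack=[-16,-16] mem=[0,0,0,0]
After op 13 (swap): stack=[-16,-16] mem=[0,0,0,0]
After op 14 (+): stack=[-32] mem=[0,0,0,0]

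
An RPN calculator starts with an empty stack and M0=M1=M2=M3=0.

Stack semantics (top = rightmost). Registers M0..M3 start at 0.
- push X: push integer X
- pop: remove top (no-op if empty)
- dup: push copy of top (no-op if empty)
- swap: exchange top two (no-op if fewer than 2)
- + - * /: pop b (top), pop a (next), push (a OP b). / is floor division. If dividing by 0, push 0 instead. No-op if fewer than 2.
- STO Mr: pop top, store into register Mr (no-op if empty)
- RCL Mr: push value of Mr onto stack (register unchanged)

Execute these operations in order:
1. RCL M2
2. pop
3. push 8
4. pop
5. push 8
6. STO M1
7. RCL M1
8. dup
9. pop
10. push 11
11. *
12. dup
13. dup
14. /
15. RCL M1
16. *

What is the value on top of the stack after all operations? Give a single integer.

After op 1 (RCL M2): stack=[0] mem=[0,0,0,0]
After op 2 (pop): stack=[empty] mem=[0,0,0,0]
After op 3 (push 8): stack=[8] mem=[0,0,0,0]
After op 4 (pop): stack=[empty] mem=[0,0,0,0]
After op 5 (push 8): stack=[8] mem=[0,0,0,0]
After op 6 (STO M1): stack=[empty] mem=[0,8,0,0]
After op 7 (RCL M1): stack=[8] mem=[0,8,0,0]
After op 8 (dup): stack=[8,8] mem=[0,8,0,0]
After op 9 (pop): stack=[8] mem=[0,8,0,0]
After op 10 (push 11): stack=[8,11] mem=[0,8,0,0]
After op 11 (*): stack=[88] mem=[0,8,0,0]
After op 12 (dup): stack=[88,88] mem=[0,8,0,0]
After op 13 (dup): stack=[88,88,88] mem=[0,8,0,0]
After op 14 (/): stack=[88,1] mem=[0,8,0,0]
After op 15 (RCL M1): stack=[88,1,8] mem=[0,8,0,0]
After op 16 (*): stack=[88,8] mem=[0,8,0,0]

Answer: 8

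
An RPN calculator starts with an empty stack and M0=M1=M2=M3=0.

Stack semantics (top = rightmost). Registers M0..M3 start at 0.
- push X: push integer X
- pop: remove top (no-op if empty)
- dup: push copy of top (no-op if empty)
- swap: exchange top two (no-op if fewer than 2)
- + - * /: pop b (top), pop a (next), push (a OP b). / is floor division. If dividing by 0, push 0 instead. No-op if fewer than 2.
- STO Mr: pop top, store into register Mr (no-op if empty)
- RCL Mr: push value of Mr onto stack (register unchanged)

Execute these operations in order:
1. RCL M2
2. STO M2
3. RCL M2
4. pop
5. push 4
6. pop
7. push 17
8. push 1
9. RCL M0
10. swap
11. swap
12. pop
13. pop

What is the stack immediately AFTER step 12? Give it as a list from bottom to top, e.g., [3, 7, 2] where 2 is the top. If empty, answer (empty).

After op 1 (RCL M2): stack=[0] mem=[0,0,0,0]
After op 2 (STO M2): stack=[empty] mem=[0,0,0,0]
After op 3 (RCL M2): stack=[0] mem=[0,0,0,0]
After op 4 (pop): stack=[empty] mem=[0,0,0,0]
After op 5 (push 4): stack=[4] mem=[0,0,0,0]
After op 6 (pop): stack=[empty] mem=[0,0,0,0]
After op 7 (push 17): stack=[17] mem=[0,0,0,0]
After op 8 (push 1): stack=[17,1] mem=[0,0,0,0]
After op 9 (RCL M0): stack=[17,1,0] mem=[0,0,0,0]
After op 10 (swap): stack=[17,0,1] mem=[0,0,0,0]
After op 11 (swap): stack=[17,1,0] mem=[0,0,0,0]
After op 12 (pop): stack=[17,1] mem=[0,0,0,0]

[17, 1]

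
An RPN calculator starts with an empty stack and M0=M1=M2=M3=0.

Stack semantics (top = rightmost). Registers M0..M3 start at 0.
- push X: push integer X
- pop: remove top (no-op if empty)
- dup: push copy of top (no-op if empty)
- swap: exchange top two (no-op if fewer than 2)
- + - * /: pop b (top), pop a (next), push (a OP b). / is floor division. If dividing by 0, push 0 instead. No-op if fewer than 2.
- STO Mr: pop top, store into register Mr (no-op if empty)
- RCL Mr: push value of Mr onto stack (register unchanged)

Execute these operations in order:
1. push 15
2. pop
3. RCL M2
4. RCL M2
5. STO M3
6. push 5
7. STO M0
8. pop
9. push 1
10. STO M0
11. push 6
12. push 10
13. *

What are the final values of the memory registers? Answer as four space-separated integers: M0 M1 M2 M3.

After op 1 (push 15): stack=[15] mem=[0,0,0,0]
After op 2 (pop): stack=[empty] mem=[0,0,0,0]
After op 3 (RCL M2): stack=[0] mem=[0,0,0,0]
After op 4 (RCL M2): stack=[0,0] mem=[0,0,0,0]
After op 5 (STO M3): stack=[0] mem=[0,0,0,0]
After op 6 (push 5): stack=[0,5] mem=[0,0,0,0]
After op 7 (STO M0): stack=[0] mem=[5,0,0,0]
After op 8 (pop): stack=[empty] mem=[5,0,0,0]
After op 9 (push 1): stack=[1] mem=[5,0,0,0]
After op 10 (STO M0): stack=[empty] mem=[1,0,0,0]
After op 11 (push 6): stack=[6] mem=[1,0,0,0]
After op 12 (push 10): stack=[6,10] mem=[1,0,0,0]
After op 13 (*): stack=[60] mem=[1,0,0,0]

Answer: 1 0 0 0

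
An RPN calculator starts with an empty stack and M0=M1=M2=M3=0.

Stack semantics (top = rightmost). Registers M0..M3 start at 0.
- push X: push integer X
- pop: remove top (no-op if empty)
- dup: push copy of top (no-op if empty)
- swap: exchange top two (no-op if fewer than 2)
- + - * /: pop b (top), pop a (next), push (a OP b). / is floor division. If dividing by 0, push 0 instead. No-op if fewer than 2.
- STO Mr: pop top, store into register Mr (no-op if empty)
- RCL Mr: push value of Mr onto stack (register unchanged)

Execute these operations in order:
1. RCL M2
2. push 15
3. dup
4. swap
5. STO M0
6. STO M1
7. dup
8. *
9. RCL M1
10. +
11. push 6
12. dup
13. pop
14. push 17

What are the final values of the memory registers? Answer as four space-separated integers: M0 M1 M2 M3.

Answer: 15 15 0 0

Derivation:
After op 1 (RCL M2): stack=[0] mem=[0,0,0,0]
After op 2 (push 15): stack=[0,15] mem=[0,0,0,0]
After op 3 (dup): stack=[0,15,15] mem=[0,0,0,0]
After op 4 (swap): stack=[0,15,15] mem=[0,0,0,0]
After op 5 (STO M0): stack=[0,15] mem=[15,0,0,0]
After op 6 (STO M1): stack=[0] mem=[15,15,0,0]
After op 7 (dup): stack=[0,0] mem=[15,15,0,0]
After op 8 (*): stack=[0] mem=[15,15,0,0]
After op 9 (RCL M1): stack=[0,15] mem=[15,15,0,0]
After op 10 (+): stack=[15] mem=[15,15,0,0]
After op 11 (push 6): stack=[15,6] mem=[15,15,0,0]
After op 12 (dup): stack=[15,6,6] mem=[15,15,0,0]
After op 13 (pop): stack=[15,6] mem=[15,15,0,0]
After op 14 (push 17): stack=[15,6,17] mem=[15,15,0,0]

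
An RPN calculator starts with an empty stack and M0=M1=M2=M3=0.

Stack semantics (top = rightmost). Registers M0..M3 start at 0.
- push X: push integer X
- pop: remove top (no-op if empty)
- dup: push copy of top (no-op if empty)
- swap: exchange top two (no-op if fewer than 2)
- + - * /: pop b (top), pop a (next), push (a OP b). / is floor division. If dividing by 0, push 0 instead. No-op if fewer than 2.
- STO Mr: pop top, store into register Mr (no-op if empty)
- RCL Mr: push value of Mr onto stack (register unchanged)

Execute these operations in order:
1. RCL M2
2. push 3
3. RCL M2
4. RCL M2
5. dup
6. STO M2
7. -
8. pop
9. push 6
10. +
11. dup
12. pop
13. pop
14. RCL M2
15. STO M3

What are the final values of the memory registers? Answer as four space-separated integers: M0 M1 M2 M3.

Answer: 0 0 0 0

Derivation:
After op 1 (RCL M2): stack=[0] mem=[0,0,0,0]
After op 2 (push 3): stack=[0,3] mem=[0,0,0,0]
After op 3 (RCL M2): stack=[0,3,0] mem=[0,0,0,0]
After op 4 (RCL M2): stack=[0,3,0,0] mem=[0,0,0,0]
After op 5 (dup): stack=[0,3,0,0,0] mem=[0,0,0,0]
After op 6 (STO M2): stack=[0,3,0,0] mem=[0,0,0,0]
After op 7 (-): stack=[0,3,0] mem=[0,0,0,0]
After op 8 (pop): stack=[0,3] mem=[0,0,0,0]
After op 9 (push 6): stack=[0,3,6] mem=[0,0,0,0]
After op 10 (+): stack=[0,9] mem=[0,0,0,0]
After op 11 (dup): stack=[0,9,9] mem=[0,0,0,0]
After op 12 (pop): stack=[0,9] mem=[0,0,0,0]
After op 13 (pop): stack=[0] mem=[0,0,0,0]
After op 14 (RCL M2): stack=[0,0] mem=[0,0,0,0]
After op 15 (STO M3): stack=[0] mem=[0,0,0,0]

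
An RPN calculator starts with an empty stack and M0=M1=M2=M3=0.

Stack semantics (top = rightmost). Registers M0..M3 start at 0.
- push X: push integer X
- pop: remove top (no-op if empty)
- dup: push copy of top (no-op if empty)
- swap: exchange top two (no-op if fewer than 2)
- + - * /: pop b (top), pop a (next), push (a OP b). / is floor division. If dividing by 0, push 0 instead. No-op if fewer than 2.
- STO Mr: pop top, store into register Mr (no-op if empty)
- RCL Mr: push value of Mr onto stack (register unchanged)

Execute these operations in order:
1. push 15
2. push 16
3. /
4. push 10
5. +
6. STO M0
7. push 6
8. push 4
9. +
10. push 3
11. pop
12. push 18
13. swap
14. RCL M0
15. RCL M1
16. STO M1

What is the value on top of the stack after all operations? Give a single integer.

Answer: 10

Derivation:
After op 1 (push 15): stack=[15] mem=[0,0,0,0]
After op 2 (push 16): stack=[15,16] mem=[0,0,0,0]
After op 3 (/): stack=[0] mem=[0,0,0,0]
After op 4 (push 10): stack=[0,10] mem=[0,0,0,0]
After op 5 (+): stack=[10] mem=[0,0,0,0]
After op 6 (STO M0): stack=[empty] mem=[10,0,0,0]
After op 7 (push 6): stack=[6] mem=[10,0,0,0]
After op 8 (push 4): stack=[6,4] mem=[10,0,0,0]
After op 9 (+): stack=[10] mem=[10,0,0,0]
After op 10 (push 3): stack=[10,3] mem=[10,0,0,0]
After op 11 (pop): stack=[10] mem=[10,0,0,0]
After op 12 (push 18): stack=[10,18] mem=[10,0,0,0]
After op 13 (swap): stack=[18,10] mem=[10,0,0,0]
After op 14 (RCL M0): stack=[18,10,10] mem=[10,0,0,0]
After op 15 (RCL M1): stack=[18,10,10,0] mem=[10,0,0,0]
After op 16 (STO M1): stack=[18,10,10] mem=[10,0,0,0]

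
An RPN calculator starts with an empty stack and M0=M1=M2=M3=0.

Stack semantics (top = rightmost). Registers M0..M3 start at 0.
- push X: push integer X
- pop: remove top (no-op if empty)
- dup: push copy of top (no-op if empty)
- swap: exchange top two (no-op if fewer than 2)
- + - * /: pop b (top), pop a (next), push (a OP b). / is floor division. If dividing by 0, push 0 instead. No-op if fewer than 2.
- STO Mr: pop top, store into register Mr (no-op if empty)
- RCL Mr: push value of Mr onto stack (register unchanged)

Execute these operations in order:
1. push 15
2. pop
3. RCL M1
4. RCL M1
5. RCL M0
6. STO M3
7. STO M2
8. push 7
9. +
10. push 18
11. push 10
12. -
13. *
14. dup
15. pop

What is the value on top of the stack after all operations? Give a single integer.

After op 1 (push 15): stack=[15] mem=[0,0,0,0]
After op 2 (pop): stack=[empty] mem=[0,0,0,0]
After op 3 (RCL M1): stack=[0] mem=[0,0,0,0]
After op 4 (RCL M1): stack=[0,0] mem=[0,0,0,0]
After op 5 (RCL M0): stack=[0,0,0] mem=[0,0,0,0]
After op 6 (STO M3): stack=[0,0] mem=[0,0,0,0]
After op 7 (STO M2): stack=[0] mem=[0,0,0,0]
After op 8 (push 7): stack=[0,7] mem=[0,0,0,0]
After op 9 (+): stack=[7] mem=[0,0,0,0]
After op 10 (push 18): stack=[7,18] mem=[0,0,0,0]
After op 11 (push 10): stack=[7,18,10] mem=[0,0,0,0]
After op 12 (-): stack=[7,8] mem=[0,0,0,0]
After op 13 (*): stack=[56] mem=[0,0,0,0]
After op 14 (dup): stack=[56,56] mem=[0,0,0,0]
After op 15 (pop): stack=[56] mem=[0,0,0,0]

Answer: 56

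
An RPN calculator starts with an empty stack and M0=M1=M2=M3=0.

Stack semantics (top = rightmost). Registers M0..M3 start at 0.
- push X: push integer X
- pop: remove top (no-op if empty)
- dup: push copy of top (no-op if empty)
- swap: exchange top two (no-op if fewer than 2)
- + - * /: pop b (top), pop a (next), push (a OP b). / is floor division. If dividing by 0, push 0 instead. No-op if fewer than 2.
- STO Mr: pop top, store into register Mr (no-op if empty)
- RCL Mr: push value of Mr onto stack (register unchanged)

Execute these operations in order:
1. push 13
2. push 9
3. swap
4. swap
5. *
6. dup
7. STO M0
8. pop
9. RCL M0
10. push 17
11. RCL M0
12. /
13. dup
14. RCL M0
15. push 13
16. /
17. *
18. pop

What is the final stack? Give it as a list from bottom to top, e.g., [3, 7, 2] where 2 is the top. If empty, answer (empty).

After op 1 (push 13): stack=[13] mem=[0,0,0,0]
After op 2 (push 9): stack=[13,9] mem=[0,0,0,0]
After op 3 (swap): stack=[9,13] mem=[0,0,0,0]
After op 4 (swap): stack=[13,9] mem=[0,0,0,0]
After op 5 (*): stack=[117] mem=[0,0,0,0]
After op 6 (dup): stack=[117,117] mem=[0,0,0,0]
After op 7 (STO M0): stack=[117] mem=[117,0,0,0]
After op 8 (pop): stack=[empty] mem=[117,0,0,0]
After op 9 (RCL M0): stack=[117] mem=[117,0,0,0]
After op 10 (push 17): stack=[117,17] mem=[117,0,0,0]
After op 11 (RCL M0): stack=[117,17,117] mem=[117,0,0,0]
After op 12 (/): stack=[117,0] mem=[117,0,0,0]
After op 13 (dup): stack=[117,0,0] mem=[117,0,0,0]
After op 14 (RCL M0): stack=[117,0,0,117] mem=[117,0,0,0]
After op 15 (push 13): stack=[117,0,0,117,13] mem=[117,0,0,0]
After op 16 (/): stack=[117,0,0,9] mem=[117,0,0,0]
After op 17 (*): stack=[117,0,0] mem=[117,0,0,0]
After op 18 (pop): stack=[117,0] mem=[117,0,0,0]

Answer: [117, 0]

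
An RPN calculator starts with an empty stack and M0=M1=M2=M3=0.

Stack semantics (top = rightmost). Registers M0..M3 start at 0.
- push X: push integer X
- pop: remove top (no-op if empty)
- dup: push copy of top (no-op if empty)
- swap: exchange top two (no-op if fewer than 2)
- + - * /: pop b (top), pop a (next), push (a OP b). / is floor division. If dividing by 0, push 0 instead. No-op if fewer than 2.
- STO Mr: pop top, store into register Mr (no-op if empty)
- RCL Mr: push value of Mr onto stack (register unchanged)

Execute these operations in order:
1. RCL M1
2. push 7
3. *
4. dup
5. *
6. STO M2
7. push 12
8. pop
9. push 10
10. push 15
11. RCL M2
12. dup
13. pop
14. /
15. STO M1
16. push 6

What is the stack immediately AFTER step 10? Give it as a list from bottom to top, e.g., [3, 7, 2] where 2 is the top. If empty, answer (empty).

After op 1 (RCL M1): stack=[0] mem=[0,0,0,0]
After op 2 (push 7): stack=[0,7] mem=[0,0,0,0]
After op 3 (*): stack=[0] mem=[0,0,0,0]
After op 4 (dup): stack=[0,0] mem=[0,0,0,0]
After op 5 (*): stack=[0] mem=[0,0,0,0]
After op 6 (STO M2): stack=[empty] mem=[0,0,0,0]
After op 7 (push 12): stack=[12] mem=[0,0,0,0]
After op 8 (pop): stack=[empty] mem=[0,0,0,0]
After op 9 (push 10): stack=[10] mem=[0,0,0,0]
After op 10 (push 15): stack=[10,15] mem=[0,0,0,0]

[10, 15]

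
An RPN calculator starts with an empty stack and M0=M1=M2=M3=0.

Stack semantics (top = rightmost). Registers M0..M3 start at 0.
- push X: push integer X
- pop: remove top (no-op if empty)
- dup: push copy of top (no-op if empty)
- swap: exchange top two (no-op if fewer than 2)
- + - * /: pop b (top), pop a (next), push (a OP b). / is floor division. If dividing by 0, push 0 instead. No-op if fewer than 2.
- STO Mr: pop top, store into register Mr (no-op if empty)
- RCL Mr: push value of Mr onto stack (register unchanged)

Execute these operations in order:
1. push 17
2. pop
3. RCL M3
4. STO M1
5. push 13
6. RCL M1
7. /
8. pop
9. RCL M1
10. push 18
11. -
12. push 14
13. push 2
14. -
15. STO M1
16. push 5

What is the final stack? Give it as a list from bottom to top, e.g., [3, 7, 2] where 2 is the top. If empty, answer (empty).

Answer: [-18, 5]

Derivation:
After op 1 (push 17): stack=[17] mem=[0,0,0,0]
After op 2 (pop): stack=[empty] mem=[0,0,0,0]
After op 3 (RCL M3): stack=[0] mem=[0,0,0,0]
After op 4 (STO M1): stack=[empty] mem=[0,0,0,0]
After op 5 (push 13): stack=[13] mem=[0,0,0,0]
After op 6 (RCL M1): stack=[13,0] mem=[0,0,0,0]
After op 7 (/): stack=[0] mem=[0,0,0,0]
After op 8 (pop): stack=[empty] mem=[0,0,0,0]
After op 9 (RCL M1): stack=[0] mem=[0,0,0,0]
After op 10 (push 18): stack=[0,18] mem=[0,0,0,0]
After op 11 (-): stack=[-18] mem=[0,0,0,0]
After op 12 (push 14): stack=[-18,14] mem=[0,0,0,0]
After op 13 (push 2): stack=[-18,14,2] mem=[0,0,0,0]
After op 14 (-): stack=[-18,12] mem=[0,0,0,0]
After op 15 (STO M1): stack=[-18] mem=[0,12,0,0]
After op 16 (push 5): stack=[-18,5] mem=[0,12,0,0]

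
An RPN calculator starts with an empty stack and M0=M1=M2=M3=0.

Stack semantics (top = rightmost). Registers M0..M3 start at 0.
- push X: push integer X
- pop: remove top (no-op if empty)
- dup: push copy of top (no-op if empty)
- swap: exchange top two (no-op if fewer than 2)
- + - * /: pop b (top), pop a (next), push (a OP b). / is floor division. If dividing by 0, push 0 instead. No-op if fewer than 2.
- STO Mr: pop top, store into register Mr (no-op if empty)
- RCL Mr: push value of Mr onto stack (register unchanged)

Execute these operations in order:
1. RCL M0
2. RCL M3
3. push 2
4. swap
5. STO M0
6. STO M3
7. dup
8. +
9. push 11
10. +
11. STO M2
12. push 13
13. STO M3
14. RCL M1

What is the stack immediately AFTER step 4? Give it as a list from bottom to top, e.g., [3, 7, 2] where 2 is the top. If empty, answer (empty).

After op 1 (RCL M0): stack=[0] mem=[0,0,0,0]
After op 2 (RCL M3): stack=[0,0] mem=[0,0,0,0]
After op 3 (push 2): stack=[0,0,2] mem=[0,0,0,0]
After op 4 (swap): stack=[0,2,0] mem=[0,0,0,0]

[0, 2, 0]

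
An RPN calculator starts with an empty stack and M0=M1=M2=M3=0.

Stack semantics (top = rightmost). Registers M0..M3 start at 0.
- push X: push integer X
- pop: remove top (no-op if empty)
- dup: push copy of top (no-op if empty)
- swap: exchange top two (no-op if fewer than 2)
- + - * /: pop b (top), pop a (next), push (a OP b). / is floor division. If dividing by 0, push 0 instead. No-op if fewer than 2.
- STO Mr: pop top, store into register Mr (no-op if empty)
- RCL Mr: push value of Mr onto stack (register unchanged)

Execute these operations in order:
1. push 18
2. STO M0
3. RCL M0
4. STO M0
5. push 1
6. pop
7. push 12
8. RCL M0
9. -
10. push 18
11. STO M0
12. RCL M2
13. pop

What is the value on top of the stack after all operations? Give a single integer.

Answer: -6

Derivation:
After op 1 (push 18): stack=[18] mem=[0,0,0,0]
After op 2 (STO M0): stack=[empty] mem=[18,0,0,0]
After op 3 (RCL M0): stack=[18] mem=[18,0,0,0]
After op 4 (STO M0): stack=[empty] mem=[18,0,0,0]
After op 5 (push 1): stack=[1] mem=[18,0,0,0]
After op 6 (pop): stack=[empty] mem=[18,0,0,0]
After op 7 (push 12): stack=[12] mem=[18,0,0,0]
After op 8 (RCL M0): stack=[12,18] mem=[18,0,0,0]
After op 9 (-): stack=[-6] mem=[18,0,0,0]
After op 10 (push 18): stack=[-6,18] mem=[18,0,0,0]
After op 11 (STO M0): stack=[-6] mem=[18,0,0,0]
After op 12 (RCL M2): stack=[-6,0] mem=[18,0,0,0]
After op 13 (pop): stack=[-6] mem=[18,0,0,0]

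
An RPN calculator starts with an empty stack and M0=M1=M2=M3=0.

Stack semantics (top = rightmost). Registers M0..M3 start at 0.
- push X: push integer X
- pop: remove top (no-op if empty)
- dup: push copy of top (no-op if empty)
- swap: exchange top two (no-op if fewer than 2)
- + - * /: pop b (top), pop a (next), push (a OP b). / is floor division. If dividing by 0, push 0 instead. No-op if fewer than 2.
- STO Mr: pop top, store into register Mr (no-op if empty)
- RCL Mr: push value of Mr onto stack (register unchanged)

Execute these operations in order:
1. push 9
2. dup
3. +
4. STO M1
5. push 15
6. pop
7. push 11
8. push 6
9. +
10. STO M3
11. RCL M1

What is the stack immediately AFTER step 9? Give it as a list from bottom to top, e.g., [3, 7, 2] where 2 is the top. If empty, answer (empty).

After op 1 (push 9): stack=[9] mem=[0,0,0,0]
After op 2 (dup): stack=[9,9] mem=[0,0,0,0]
After op 3 (+): stack=[18] mem=[0,0,0,0]
After op 4 (STO M1): stack=[empty] mem=[0,18,0,0]
After op 5 (push 15): stack=[15] mem=[0,18,0,0]
After op 6 (pop): stack=[empty] mem=[0,18,0,0]
After op 7 (push 11): stack=[11] mem=[0,18,0,0]
After op 8 (push 6): stack=[11,6] mem=[0,18,0,0]
After op 9 (+): stack=[17] mem=[0,18,0,0]

[17]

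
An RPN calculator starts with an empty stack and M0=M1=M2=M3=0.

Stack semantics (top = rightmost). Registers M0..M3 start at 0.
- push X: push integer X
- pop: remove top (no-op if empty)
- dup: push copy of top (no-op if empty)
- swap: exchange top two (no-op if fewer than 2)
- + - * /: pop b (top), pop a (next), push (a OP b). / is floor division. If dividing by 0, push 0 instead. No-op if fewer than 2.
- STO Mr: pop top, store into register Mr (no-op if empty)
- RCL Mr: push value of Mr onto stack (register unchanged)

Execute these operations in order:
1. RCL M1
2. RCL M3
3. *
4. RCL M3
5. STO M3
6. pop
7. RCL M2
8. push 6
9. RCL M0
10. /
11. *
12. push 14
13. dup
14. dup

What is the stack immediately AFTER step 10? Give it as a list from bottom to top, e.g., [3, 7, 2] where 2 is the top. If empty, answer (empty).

After op 1 (RCL M1): stack=[0] mem=[0,0,0,0]
After op 2 (RCL M3): stack=[0,0] mem=[0,0,0,0]
After op 3 (*): stack=[0] mem=[0,0,0,0]
After op 4 (RCL M3): stack=[0,0] mem=[0,0,0,0]
After op 5 (STO M3): stack=[0] mem=[0,0,0,0]
After op 6 (pop): stack=[empty] mem=[0,0,0,0]
After op 7 (RCL M2): stack=[0] mem=[0,0,0,0]
After op 8 (push 6): stack=[0,6] mem=[0,0,0,0]
After op 9 (RCL M0): stack=[0,6,0] mem=[0,0,0,0]
After op 10 (/): stack=[0,0] mem=[0,0,0,0]

[0, 0]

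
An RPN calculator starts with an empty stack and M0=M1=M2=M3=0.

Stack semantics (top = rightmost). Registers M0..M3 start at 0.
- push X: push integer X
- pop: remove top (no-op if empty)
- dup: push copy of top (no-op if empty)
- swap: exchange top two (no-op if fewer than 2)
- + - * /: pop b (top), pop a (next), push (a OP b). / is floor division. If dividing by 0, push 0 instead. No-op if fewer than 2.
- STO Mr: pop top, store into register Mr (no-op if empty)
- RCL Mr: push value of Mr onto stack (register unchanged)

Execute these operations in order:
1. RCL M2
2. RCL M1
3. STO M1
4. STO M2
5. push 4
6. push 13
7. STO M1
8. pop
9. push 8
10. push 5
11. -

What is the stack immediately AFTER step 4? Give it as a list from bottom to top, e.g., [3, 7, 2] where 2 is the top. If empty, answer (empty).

After op 1 (RCL M2): stack=[0] mem=[0,0,0,0]
After op 2 (RCL M1): stack=[0,0] mem=[0,0,0,0]
After op 3 (STO M1): stack=[0] mem=[0,0,0,0]
After op 4 (STO M2): stack=[empty] mem=[0,0,0,0]

(empty)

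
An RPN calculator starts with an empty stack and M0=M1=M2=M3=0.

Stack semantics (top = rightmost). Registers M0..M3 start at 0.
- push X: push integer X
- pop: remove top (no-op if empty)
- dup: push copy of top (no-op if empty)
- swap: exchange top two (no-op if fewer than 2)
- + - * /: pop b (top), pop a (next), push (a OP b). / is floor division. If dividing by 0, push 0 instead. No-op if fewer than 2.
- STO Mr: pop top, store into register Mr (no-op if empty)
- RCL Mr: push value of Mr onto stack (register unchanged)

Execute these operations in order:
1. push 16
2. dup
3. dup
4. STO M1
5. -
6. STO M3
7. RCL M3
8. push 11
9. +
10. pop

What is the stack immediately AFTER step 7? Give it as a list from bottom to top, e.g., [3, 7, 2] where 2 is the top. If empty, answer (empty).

After op 1 (push 16): stack=[16] mem=[0,0,0,0]
After op 2 (dup): stack=[16,16] mem=[0,0,0,0]
After op 3 (dup): stack=[16,16,16] mem=[0,0,0,0]
After op 4 (STO M1): stack=[16,16] mem=[0,16,0,0]
After op 5 (-): stack=[0] mem=[0,16,0,0]
After op 6 (STO M3): stack=[empty] mem=[0,16,0,0]
After op 7 (RCL M3): stack=[0] mem=[0,16,0,0]

[0]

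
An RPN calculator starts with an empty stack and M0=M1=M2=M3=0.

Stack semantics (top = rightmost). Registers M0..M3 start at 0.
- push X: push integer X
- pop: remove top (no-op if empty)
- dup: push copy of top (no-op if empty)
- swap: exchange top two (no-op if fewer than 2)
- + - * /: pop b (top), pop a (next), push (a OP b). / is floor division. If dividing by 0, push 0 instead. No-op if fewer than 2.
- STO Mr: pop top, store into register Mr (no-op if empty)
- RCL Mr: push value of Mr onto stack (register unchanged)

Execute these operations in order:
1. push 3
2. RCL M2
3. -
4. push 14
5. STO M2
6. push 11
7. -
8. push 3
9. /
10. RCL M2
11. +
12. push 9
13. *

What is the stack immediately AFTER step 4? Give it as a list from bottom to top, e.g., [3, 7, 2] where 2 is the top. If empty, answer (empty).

After op 1 (push 3): stack=[3] mem=[0,0,0,0]
After op 2 (RCL M2): stack=[3,0] mem=[0,0,0,0]
After op 3 (-): stack=[3] mem=[0,0,0,0]
After op 4 (push 14): stack=[3,14] mem=[0,0,0,0]

[3, 14]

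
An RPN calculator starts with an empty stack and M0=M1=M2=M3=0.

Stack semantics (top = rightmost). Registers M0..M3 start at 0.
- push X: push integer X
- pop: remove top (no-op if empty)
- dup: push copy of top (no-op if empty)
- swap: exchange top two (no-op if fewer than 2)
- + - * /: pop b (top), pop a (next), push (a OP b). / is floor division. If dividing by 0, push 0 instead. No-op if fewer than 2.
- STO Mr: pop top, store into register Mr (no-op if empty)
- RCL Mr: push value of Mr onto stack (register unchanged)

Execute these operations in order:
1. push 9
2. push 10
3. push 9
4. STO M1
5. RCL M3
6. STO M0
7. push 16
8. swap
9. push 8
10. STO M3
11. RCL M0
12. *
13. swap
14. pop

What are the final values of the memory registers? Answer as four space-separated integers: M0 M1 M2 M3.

Answer: 0 9 0 8

Derivation:
After op 1 (push 9): stack=[9] mem=[0,0,0,0]
After op 2 (push 10): stack=[9,10] mem=[0,0,0,0]
After op 3 (push 9): stack=[9,10,9] mem=[0,0,0,0]
After op 4 (STO M1): stack=[9,10] mem=[0,9,0,0]
After op 5 (RCL M3): stack=[9,10,0] mem=[0,9,0,0]
After op 6 (STO M0): stack=[9,10] mem=[0,9,0,0]
After op 7 (push 16): stack=[9,10,16] mem=[0,9,0,0]
After op 8 (swap): stack=[9,16,10] mem=[0,9,0,0]
After op 9 (push 8): stack=[9,16,10,8] mem=[0,9,0,0]
After op 10 (STO M3): stack=[9,16,10] mem=[0,9,0,8]
After op 11 (RCL M0): stack=[9,16,10,0] mem=[0,9,0,8]
After op 12 (*): stack=[9,16,0] mem=[0,9,0,8]
After op 13 (swap): stack=[9,0,16] mem=[0,9,0,8]
After op 14 (pop): stack=[9,0] mem=[0,9,0,8]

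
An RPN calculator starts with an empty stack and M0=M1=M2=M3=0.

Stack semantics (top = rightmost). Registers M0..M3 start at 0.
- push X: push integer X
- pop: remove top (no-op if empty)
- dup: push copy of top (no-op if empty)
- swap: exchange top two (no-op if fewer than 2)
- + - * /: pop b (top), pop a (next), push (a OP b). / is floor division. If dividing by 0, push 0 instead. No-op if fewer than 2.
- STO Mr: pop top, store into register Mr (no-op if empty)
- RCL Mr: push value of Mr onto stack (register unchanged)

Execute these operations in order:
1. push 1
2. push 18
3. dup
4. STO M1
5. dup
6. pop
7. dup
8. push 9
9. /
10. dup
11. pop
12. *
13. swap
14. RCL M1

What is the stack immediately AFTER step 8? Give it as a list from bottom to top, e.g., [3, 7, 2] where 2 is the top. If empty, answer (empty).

After op 1 (push 1): stack=[1] mem=[0,0,0,0]
After op 2 (push 18): stack=[1,18] mem=[0,0,0,0]
After op 3 (dup): stack=[1,18,18] mem=[0,0,0,0]
After op 4 (STO M1): stack=[1,18] mem=[0,18,0,0]
After op 5 (dup): stack=[1,18,18] mem=[0,18,0,0]
After op 6 (pop): stack=[1,18] mem=[0,18,0,0]
After op 7 (dup): stack=[1,18,18] mem=[0,18,0,0]
After op 8 (push 9): stack=[1,18,18,9] mem=[0,18,0,0]

[1, 18, 18, 9]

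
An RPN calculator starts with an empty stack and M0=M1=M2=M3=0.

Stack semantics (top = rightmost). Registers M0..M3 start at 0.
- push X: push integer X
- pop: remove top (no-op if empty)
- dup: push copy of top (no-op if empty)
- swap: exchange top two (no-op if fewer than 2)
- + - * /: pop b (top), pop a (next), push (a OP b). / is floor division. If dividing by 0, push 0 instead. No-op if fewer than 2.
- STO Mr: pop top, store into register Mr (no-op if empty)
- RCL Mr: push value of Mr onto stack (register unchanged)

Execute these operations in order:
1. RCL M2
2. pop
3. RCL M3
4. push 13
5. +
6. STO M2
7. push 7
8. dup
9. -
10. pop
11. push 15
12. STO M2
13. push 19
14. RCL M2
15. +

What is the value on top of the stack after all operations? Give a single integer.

Answer: 34

Derivation:
After op 1 (RCL M2): stack=[0] mem=[0,0,0,0]
After op 2 (pop): stack=[empty] mem=[0,0,0,0]
After op 3 (RCL M3): stack=[0] mem=[0,0,0,0]
After op 4 (push 13): stack=[0,13] mem=[0,0,0,0]
After op 5 (+): stack=[13] mem=[0,0,0,0]
After op 6 (STO M2): stack=[empty] mem=[0,0,13,0]
After op 7 (push 7): stack=[7] mem=[0,0,13,0]
After op 8 (dup): stack=[7,7] mem=[0,0,13,0]
After op 9 (-): stack=[0] mem=[0,0,13,0]
After op 10 (pop): stack=[empty] mem=[0,0,13,0]
After op 11 (push 15): stack=[15] mem=[0,0,13,0]
After op 12 (STO M2): stack=[empty] mem=[0,0,15,0]
After op 13 (push 19): stack=[19] mem=[0,0,15,0]
After op 14 (RCL M2): stack=[19,15] mem=[0,0,15,0]
After op 15 (+): stack=[34] mem=[0,0,15,0]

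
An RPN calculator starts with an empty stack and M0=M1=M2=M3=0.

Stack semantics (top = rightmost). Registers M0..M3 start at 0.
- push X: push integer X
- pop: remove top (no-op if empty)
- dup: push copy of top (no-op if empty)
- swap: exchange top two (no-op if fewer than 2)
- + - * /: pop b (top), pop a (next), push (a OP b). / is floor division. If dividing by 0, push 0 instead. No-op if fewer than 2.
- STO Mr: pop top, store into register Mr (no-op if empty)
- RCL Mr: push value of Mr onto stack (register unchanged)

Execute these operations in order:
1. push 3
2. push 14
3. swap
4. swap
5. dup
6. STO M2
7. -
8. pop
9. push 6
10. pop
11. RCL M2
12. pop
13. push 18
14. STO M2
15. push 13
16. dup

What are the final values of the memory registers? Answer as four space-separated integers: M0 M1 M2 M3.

After op 1 (push 3): stack=[3] mem=[0,0,0,0]
After op 2 (push 14): stack=[3,14] mem=[0,0,0,0]
After op 3 (swap): stack=[14,3] mem=[0,0,0,0]
After op 4 (swap): stack=[3,14] mem=[0,0,0,0]
After op 5 (dup): stack=[3,14,14] mem=[0,0,0,0]
After op 6 (STO M2): stack=[3,14] mem=[0,0,14,0]
After op 7 (-): stack=[-11] mem=[0,0,14,0]
After op 8 (pop): stack=[empty] mem=[0,0,14,0]
After op 9 (push 6): stack=[6] mem=[0,0,14,0]
After op 10 (pop): stack=[empty] mem=[0,0,14,0]
After op 11 (RCL M2): stack=[14] mem=[0,0,14,0]
After op 12 (pop): stack=[empty] mem=[0,0,14,0]
After op 13 (push 18): stack=[18] mem=[0,0,14,0]
After op 14 (STO M2): stack=[empty] mem=[0,0,18,0]
After op 15 (push 13): stack=[13] mem=[0,0,18,0]
After op 16 (dup): stack=[13,13] mem=[0,0,18,0]

Answer: 0 0 18 0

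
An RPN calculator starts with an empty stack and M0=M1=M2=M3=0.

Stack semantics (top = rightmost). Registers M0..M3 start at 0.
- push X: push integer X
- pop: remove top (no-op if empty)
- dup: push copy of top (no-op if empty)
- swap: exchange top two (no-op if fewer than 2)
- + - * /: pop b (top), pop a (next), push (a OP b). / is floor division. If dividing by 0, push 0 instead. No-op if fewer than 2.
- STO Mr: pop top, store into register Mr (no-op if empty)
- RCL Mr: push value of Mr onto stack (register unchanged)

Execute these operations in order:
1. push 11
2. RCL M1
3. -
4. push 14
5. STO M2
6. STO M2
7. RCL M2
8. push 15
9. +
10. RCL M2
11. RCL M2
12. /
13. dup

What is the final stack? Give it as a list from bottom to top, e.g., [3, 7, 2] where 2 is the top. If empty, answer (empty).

After op 1 (push 11): stack=[11] mem=[0,0,0,0]
After op 2 (RCL M1): stack=[11,0] mem=[0,0,0,0]
After op 3 (-): stack=[11] mem=[0,0,0,0]
After op 4 (push 14): stack=[11,14] mem=[0,0,0,0]
After op 5 (STO M2): stack=[11] mem=[0,0,14,0]
After op 6 (STO M2): stack=[empty] mem=[0,0,11,0]
After op 7 (RCL M2): stack=[11] mem=[0,0,11,0]
After op 8 (push 15): stack=[11,15] mem=[0,0,11,0]
After op 9 (+): stack=[26] mem=[0,0,11,0]
After op 10 (RCL M2): stack=[26,11] mem=[0,0,11,0]
After op 11 (RCL M2): stack=[26,11,11] mem=[0,0,11,0]
After op 12 (/): stack=[26,1] mem=[0,0,11,0]
After op 13 (dup): stack=[26,1,1] mem=[0,0,11,0]

Answer: [26, 1, 1]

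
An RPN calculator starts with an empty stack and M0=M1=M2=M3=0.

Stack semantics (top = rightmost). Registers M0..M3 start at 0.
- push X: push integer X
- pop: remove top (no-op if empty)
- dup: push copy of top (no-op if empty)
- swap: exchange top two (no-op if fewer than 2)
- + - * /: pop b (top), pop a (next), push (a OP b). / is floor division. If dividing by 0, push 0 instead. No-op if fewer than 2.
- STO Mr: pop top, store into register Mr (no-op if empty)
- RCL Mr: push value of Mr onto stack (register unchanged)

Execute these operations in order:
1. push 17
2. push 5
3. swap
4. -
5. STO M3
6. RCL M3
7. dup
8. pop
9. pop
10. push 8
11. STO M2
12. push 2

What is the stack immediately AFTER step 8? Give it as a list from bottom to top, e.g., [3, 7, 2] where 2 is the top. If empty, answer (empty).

After op 1 (push 17): stack=[17] mem=[0,0,0,0]
After op 2 (push 5): stack=[17,5] mem=[0,0,0,0]
After op 3 (swap): stack=[5,17] mem=[0,0,0,0]
After op 4 (-): stack=[-12] mem=[0,0,0,0]
After op 5 (STO M3): stack=[empty] mem=[0,0,0,-12]
After op 6 (RCL M3): stack=[-12] mem=[0,0,0,-12]
After op 7 (dup): stack=[-12,-12] mem=[0,0,0,-12]
After op 8 (pop): stack=[-12] mem=[0,0,0,-12]

[-12]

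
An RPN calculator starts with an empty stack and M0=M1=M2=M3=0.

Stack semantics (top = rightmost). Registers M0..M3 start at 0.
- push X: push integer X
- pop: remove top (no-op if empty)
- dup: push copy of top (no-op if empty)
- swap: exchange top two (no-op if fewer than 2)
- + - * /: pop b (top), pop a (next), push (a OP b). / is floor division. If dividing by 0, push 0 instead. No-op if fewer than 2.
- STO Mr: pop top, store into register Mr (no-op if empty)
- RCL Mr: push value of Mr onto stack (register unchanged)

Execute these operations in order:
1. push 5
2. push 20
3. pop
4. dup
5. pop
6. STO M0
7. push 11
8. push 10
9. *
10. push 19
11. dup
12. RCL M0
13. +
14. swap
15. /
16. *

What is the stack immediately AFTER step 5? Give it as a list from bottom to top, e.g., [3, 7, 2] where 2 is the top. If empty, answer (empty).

After op 1 (push 5): stack=[5] mem=[0,0,0,0]
After op 2 (push 20): stack=[5,20] mem=[0,0,0,0]
After op 3 (pop): stack=[5] mem=[0,0,0,0]
After op 4 (dup): stack=[5,5] mem=[0,0,0,0]
After op 5 (pop): stack=[5] mem=[0,0,0,0]

[5]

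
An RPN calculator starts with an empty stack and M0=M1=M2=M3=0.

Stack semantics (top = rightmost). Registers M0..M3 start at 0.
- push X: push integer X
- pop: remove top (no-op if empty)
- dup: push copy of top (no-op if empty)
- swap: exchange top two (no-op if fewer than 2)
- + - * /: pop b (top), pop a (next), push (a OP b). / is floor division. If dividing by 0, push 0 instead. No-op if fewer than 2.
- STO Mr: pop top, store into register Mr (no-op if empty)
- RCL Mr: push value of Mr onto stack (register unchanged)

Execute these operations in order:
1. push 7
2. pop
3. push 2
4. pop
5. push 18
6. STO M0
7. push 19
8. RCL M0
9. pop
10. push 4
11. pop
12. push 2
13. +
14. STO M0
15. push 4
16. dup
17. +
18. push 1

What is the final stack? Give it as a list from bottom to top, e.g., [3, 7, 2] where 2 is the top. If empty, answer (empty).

After op 1 (push 7): stack=[7] mem=[0,0,0,0]
After op 2 (pop): stack=[empty] mem=[0,0,0,0]
After op 3 (push 2): stack=[2] mem=[0,0,0,0]
After op 4 (pop): stack=[empty] mem=[0,0,0,0]
After op 5 (push 18): stack=[18] mem=[0,0,0,0]
After op 6 (STO M0): stack=[empty] mem=[18,0,0,0]
After op 7 (push 19): stack=[19] mem=[18,0,0,0]
After op 8 (RCL M0): stack=[19,18] mem=[18,0,0,0]
After op 9 (pop): stack=[19] mem=[18,0,0,0]
After op 10 (push 4): stack=[19,4] mem=[18,0,0,0]
After op 11 (pop): stack=[19] mem=[18,0,0,0]
After op 12 (push 2): stack=[19,2] mem=[18,0,0,0]
After op 13 (+): stack=[21] mem=[18,0,0,0]
After op 14 (STO M0): stack=[empty] mem=[21,0,0,0]
After op 15 (push 4): stack=[4] mem=[21,0,0,0]
After op 16 (dup): stack=[4,4] mem=[21,0,0,0]
After op 17 (+): stack=[8] mem=[21,0,0,0]
After op 18 (push 1): stack=[8,1] mem=[21,0,0,0]

Answer: [8, 1]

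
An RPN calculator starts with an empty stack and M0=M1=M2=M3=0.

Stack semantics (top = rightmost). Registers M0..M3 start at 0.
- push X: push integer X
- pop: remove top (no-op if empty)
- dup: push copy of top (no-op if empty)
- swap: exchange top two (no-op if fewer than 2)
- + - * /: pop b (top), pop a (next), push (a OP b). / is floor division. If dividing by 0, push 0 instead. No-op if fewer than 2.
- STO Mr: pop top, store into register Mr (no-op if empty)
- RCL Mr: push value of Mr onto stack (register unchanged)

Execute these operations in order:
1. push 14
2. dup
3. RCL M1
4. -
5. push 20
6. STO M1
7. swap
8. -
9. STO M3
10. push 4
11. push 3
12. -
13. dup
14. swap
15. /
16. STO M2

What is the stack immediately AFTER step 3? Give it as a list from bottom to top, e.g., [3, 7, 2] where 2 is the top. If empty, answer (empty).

After op 1 (push 14): stack=[14] mem=[0,0,0,0]
After op 2 (dup): stack=[14,14] mem=[0,0,0,0]
After op 3 (RCL M1): stack=[14,14,0] mem=[0,0,0,0]

[14, 14, 0]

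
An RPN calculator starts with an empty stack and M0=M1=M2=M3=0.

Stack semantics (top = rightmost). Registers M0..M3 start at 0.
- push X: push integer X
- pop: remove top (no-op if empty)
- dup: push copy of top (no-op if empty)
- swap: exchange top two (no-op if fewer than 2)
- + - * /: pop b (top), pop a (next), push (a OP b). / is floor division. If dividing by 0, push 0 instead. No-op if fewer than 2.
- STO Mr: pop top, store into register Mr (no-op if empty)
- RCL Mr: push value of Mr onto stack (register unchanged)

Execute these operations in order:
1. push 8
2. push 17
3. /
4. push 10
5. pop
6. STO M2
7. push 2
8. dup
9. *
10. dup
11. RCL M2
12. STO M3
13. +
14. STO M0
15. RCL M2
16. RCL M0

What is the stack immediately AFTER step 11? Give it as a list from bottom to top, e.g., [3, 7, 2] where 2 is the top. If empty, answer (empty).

After op 1 (push 8): stack=[8] mem=[0,0,0,0]
After op 2 (push 17): stack=[8,17] mem=[0,0,0,0]
After op 3 (/): stack=[0] mem=[0,0,0,0]
After op 4 (push 10): stack=[0,10] mem=[0,0,0,0]
After op 5 (pop): stack=[0] mem=[0,0,0,0]
After op 6 (STO M2): stack=[empty] mem=[0,0,0,0]
After op 7 (push 2): stack=[2] mem=[0,0,0,0]
After op 8 (dup): stack=[2,2] mem=[0,0,0,0]
After op 9 (*): stack=[4] mem=[0,0,0,0]
After op 10 (dup): stack=[4,4] mem=[0,0,0,0]
After op 11 (RCL M2): stack=[4,4,0] mem=[0,0,0,0]

[4, 4, 0]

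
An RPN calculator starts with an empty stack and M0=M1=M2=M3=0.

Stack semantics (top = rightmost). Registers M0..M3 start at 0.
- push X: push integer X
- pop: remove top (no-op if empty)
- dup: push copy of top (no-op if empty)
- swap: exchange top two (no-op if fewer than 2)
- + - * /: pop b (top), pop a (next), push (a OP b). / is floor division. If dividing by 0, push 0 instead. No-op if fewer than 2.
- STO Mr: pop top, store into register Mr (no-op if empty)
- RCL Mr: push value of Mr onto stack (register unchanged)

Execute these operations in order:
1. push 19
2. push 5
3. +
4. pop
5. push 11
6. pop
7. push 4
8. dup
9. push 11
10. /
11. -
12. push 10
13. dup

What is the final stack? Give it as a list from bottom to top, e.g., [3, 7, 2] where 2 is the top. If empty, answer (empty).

After op 1 (push 19): stack=[19] mem=[0,0,0,0]
After op 2 (push 5): stack=[19,5] mem=[0,0,0,0]
After op 3 (+): stack=[24] mem=[0,0,0,0]
After op 4 (pop): stack=[empty] mem=[0,0,0,0]
After op 5 (push 11): stack=[11] mem=[0,0,0,0]
After op 6 (pop): stack=[empty] mem=[0,0,0,0]
After op 7 (push 4): stack=[4] mem=[0,0,0,0]
After op 8 (dup): stack=[4,4] mem=[0,0,0,0]
After op 9 (push 11): stack=[4,4,11] mem=[0,0,0,0]
After op 10 (/): stack=[4,0] mem=[0,0,0,0]
After op 11 (-): stack=[4] mem=[0,0,0,0]
After op 12 (push 10): stack=[4,10] mem=[0,0,0,0]
After op 13 (dup): stack=[4,10,10] mem=[0,0,0,0]

Answer: [4, 10, 10]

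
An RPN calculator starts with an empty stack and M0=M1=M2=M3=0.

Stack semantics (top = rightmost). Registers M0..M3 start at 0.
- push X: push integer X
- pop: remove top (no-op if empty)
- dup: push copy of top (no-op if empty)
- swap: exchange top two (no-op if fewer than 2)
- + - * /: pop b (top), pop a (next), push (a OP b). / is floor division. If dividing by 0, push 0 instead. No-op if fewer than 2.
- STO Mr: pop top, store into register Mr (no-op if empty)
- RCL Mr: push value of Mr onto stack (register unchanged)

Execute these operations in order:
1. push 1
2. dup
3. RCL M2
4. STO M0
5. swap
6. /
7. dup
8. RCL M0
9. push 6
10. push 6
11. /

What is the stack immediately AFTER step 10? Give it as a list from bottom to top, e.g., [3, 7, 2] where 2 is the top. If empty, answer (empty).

After op 1 (push 1): stack=[1] mem=[0,0,0,0]
After op 2 (dup): stack=[1,1] mem=[0,0,0,0]
After op 3 (RCL M2): stack=[1,1,0] mem=[0,0,0,0]
After op 4 (STO M0): stack=[1,1] mem=[0,0,0,0]
After op 5 (swap): stack=[1,1] mem=[0,0,0,0]
After op 6 (/): stack=[1] mem=[0,0,0,0]
After op 7 (dup): stack=[1,1] mem=[0,0,0,0]
After op 8 (RCL M0): stack=[1,1,0] mem=[0,0,0,0]
After op 9 (push 6): stack=[1,1,0,6] mem=[0,0,0,0]
After op 10 (push 6): stack=[1,1,0,6,6] mem=[0,0,0,0]

[1, 1, 0, 6, 6]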